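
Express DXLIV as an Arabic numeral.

DXLIV: D=500, XL=40, IV=4
500 + 40 + 4 = 544

544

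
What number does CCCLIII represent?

CCCLIII: C=100, C=100, C=100, L=50, I=1, I=1, I=1
100 + 100 + 100 + 50 + 1 + 1 + 1 = 353

353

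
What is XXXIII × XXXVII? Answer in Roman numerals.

XXXIII = 33
XXXVII = 37
33 × 37 = 1221

MCCXXI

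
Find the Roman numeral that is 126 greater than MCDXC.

MCDXC = 1490
1490 + 126 = 1616

MDCXVI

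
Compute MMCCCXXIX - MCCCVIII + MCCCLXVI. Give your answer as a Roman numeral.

MMCCCXXIX = 2329, MCCCVIII = 1308, MCCCLXVI = 1366
2329 - 1308 = 1021
1021 + 1366 = 2387

MMCCCLXXXVII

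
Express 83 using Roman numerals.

Convert 83 to Roman numerals:
  83 contains 1×50 (L)
  33 contains 3×10 (XXX)
  3 contains 3×1 (III)

LXXXIII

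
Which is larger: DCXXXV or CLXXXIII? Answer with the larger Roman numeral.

DCXXXV = 635
CLXXXIII = 183
635 is larger

DCXXXV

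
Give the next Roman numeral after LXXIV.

LXXIV = 74; next is 75

LXXV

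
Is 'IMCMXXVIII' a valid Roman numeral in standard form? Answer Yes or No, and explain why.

'IMCMXXVIII': Invalid subtractive combination: IM

No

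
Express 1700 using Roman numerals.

Convert 1700 to Roman numerals:
  1700 contains 1×1000 (M)
  700 contains 1×500 (D)
  200 contains 2×100 (CC)

MDCC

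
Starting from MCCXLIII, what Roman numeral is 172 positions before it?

MCCXLIII = 1243
1243 - 172 = 1071

MLXXI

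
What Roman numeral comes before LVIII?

LVIII = 58; previous is 57

LVII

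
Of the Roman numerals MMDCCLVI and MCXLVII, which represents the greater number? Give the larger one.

MMDCCLVI = 2756
MCXLVII = 1147
2756 is larger

MMDCCLVI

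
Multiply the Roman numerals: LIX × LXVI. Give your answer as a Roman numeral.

LIX = 59
LXVI = 66
59 × 66 = 3894

MMMDCCCXCIV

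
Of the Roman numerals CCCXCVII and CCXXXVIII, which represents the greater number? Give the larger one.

CCCXCVII = 397
CCXXXVIII = 238
397 is larger

CCCXCVII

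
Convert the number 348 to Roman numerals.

Convert 348 to Roman numerals:
  348 contains 3×100 (CCC)
  48 contains 1×40 (XL)
  8 contains 1×5 (V)
  3 contains 3×1 (III)

CCCXLVIII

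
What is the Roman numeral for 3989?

Convert 3989 to Roman numerals:
  3989 contains 3×1000 (MMM)
  989 contains 1×900 (CM)
  89 contains 1×50 (L)
  39 contains 3×10 (XXX)
  9 contains 1×9 (IX)

MMMCMLXXXIX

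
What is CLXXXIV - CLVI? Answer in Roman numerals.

CLXXXIV = 184
CLVI = 156
184 - 156 = 28

XXVIII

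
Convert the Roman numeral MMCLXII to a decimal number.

MMCLXII: M=1000, M=1000, C=100, L=50, X=10, I=1, I=1
1000 + 1000 + 100 + 50 + 10 + 1 + 1 = 2162

2162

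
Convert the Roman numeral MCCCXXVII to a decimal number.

MCCCXXVII: M=1000, C=100, C=100, C=100, X=10, X=10, V=5, I=1, I=1
1000 + 100 + 100 + 100 + 10 + 10 + 5 + 1 + 1 = 1327

1327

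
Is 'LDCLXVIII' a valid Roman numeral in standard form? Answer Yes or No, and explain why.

'LDCLXVIII': L should not appear more than once

No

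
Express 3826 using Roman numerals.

Convert 3826 to Roman numerals:
  3826 contains 3×1000 (MMM)
  826 contains 1×500 (D)
  326 contains 3×100 (CCC)
  26 contains 2×10 (XX)
  6 contains 1×5 (V)
  1 contains 1×1 (I)

MMMDCCCXXVI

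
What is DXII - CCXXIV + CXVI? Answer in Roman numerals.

DXII = 512, CCXXIV = 224, CXVI = 116
512 - 224 = 288
288 + 116 = 404

CDIV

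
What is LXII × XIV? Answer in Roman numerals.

LXII = 62
XIV = 14
62 × 14 = 868

DCCCLXVIII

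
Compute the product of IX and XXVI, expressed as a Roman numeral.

IX = 9
XXVI = 26
9 × 26 = 234

CCXXXIV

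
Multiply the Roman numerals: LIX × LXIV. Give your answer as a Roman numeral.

LIX = 59
LXIV = 64
59 × 64 = 3776

MMMDCCLXXVI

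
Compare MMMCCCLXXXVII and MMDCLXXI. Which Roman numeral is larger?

MMMCCCLXXXVII = 3387
MMDCLXXI = 2671
3387 is larger

MMMCCCLXXXVII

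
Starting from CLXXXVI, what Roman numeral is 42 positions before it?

CLXXXVI = 186
186 - 42 = 144

CXLIV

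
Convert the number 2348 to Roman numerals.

Convert 2348 to Roman numerals:
  2348 contains 2×1000 (MM)
  348 contains 3×100 (CCC)
  48 contains 1×40 (XL)
  8 contains 1×5 (V)
  3 contains 3×1 (III)

MMCCCXLVIII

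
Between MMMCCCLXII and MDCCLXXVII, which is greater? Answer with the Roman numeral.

MMMCCCLXII = 3362
MDCCLXXVII = 1777
3362 is larger

MMMCCCLXII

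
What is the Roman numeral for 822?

Convert 822 to Roman numerals:
  822 contains 1×500 (D)
  322 contains 3×100 (CCC)
  22 contains 2×10 (XX)
  2 contains 2×1 (II)

DCCCXXII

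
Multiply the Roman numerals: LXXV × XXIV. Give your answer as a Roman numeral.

LXXV = 75
XXIV = 24
75 × 24 = 1800

MDCCC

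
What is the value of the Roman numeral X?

X: X=10

10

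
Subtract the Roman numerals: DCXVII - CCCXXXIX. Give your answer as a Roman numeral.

DCXVII = 617
CCCXXXIX = 339
617 - 339 = 278

CCLXXVIII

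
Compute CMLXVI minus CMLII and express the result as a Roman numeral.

CMLXVI = 966
CMLII = 952
966 - 952 = 14

XIV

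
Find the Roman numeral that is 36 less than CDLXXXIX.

CDLXXXIX = 489
489 - 36 = 453

CDLIII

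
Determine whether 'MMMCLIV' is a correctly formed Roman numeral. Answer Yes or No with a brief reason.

'MMMCLIV': Check the rules: uses only the symbols I, V, X, L, C, D, M; no symbol is repeated more than three times in a row; V, L and D each appear at most once; the only place a smaller symbol precedes a larger one is the allowed subtractive pair IV, the symbol right after such a pair (if any) is smaller than the pair's first symbol, and otherwise the values never increase from left to right. Value: M (1000) + M (1000) + M (1000) + C (100) + L (50) + IV (4) = 3154. So it is a valid standard Roman numeral.

Yes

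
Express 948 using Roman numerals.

Convert 948 to Roman numerals:
  948 contains 1×900 (CM)
  48 contains 1×40 (XL)
  8 contains 1×5 (V)
  3 contains 3×1 (III)

CMXLVIII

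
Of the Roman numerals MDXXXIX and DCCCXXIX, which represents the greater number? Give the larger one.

MDXXXIX = 1539
DCCCXXIX = 829
1539 is larger

MDXXXIX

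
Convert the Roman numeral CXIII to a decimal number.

CXIII: C=100, X=10, I=1, I=1, I=1
100 + 10 + 1 + 1 + 1 = 113

113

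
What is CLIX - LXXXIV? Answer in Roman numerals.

CLIX = 159
LXXXIV = 84
159 - 84 = 75

LXXV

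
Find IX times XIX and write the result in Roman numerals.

IX = 9
XIX = 19
9 × 19 = 171

CLXXI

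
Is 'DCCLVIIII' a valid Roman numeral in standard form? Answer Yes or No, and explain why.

'DCCLVIIII': More than 3 consecutive I's

No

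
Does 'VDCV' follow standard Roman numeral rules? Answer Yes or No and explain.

'VDCV': V should not appear more than once

No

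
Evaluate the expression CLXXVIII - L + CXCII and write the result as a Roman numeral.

CLXXVIII = 178, L = 50, CXCII = 192
178 - 50 = 128
128 + 192 = 320

CCCXX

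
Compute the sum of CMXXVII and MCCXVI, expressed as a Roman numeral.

CMXXVII = 927
MCCXVI = 1216
927 + 1216 = 2143

MMCXLIII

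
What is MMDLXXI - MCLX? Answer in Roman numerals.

MMDLXXI = 2571
MCLX = 1160
2571 - 1160 = 1411

MCDXI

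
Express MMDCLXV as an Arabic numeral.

MMDCLXV: M=1000, M=1000, D=500, C=100, L=50, X=10, V=5
1000 + 1000 + 500 + 100 + 50 + 10 + 5 = 2665

2665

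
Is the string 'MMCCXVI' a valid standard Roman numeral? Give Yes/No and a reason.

'MMCCXVI': Check the rules: uses only the symbols I, V, X, L, C, D, M; no symbol is repeated more than three times in a row; V, L and D each appear at most once; no smaller symbol precedes a larger one (values never increase from left to right). Value: M (1000) + M (1000) + C (100) + C (100) + X (10) + V (5) + I (1) = 2216. So it is a valid standard Roman numeral.

Yes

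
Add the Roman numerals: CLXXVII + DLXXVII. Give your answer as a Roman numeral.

CLXXVII = 177
DLXXVII = 577
177 + 577 = 754

DCCLIV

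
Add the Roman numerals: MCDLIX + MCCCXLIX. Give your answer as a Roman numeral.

MCDLIX = 1459
MCCCXLIX = 1349
1459 + 1349 = 2808

MMDCCCVIII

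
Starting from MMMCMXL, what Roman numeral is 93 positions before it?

MMMCMXL = 3940
3940 - 93 = 3847

MMMDCCCXLVII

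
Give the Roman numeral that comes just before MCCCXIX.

MCCCXIX = 1319; previous is 1318

MCCCXVIII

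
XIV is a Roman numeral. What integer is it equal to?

XIV: X=10, IV=4
10 + 4 = 14

14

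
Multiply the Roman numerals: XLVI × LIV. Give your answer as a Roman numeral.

XLVI = 46
LIV = 54
46 × 54 = 2484

MMCDLXXXIV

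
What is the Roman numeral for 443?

Convert 443 to Roman numerals:
  443 contains 1×400 (CD)
  43 contains 1×40 (XL)
  3 contains 3×1 (III)

CDXLIII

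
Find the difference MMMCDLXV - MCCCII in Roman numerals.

MMMCDLXV = 3465
MCCCII = 1302
3465 - 1302 = 2163

MMCLXIII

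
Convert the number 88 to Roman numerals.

Convert 88 to Roman numerals:
  88 contains 1×50 (L)
  38 contains 3×10 (XXX)
  8 contains 1×5 (V)
  3 contains 3×1 (III)

LXXXVIII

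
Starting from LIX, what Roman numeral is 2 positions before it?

LIX = 59
59 - 2 = 57

LVII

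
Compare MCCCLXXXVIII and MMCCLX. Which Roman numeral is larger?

MCCCLXXXVIII = 1388
MMCCLX = 2260
2260 is larger

MMCCLX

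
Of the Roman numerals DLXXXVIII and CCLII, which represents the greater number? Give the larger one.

DLXXXVIII = 588
CCLII = 252
588 is larger

DLXXXVIII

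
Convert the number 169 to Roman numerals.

Convert 169 to Roman numerals:
  169 contains 1×100 (C)
  69 contains 1×50 (L)
  19 contains 1×10 (X)
  9 contains 1×9 (IX)

CLXIX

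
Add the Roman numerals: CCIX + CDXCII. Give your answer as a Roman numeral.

CCIX = 209
CDXCII = 492
209 + 492 = 701

DCCI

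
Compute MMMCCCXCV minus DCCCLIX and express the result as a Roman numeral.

MMMCCCXCV = 3395
DCCCLIX = 859
3395 - 859 = 2536

MMDXXXVI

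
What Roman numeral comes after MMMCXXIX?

MMMCXXIX = 3129, so the next integer is 3129 + 1 = 3130

MMMCXXX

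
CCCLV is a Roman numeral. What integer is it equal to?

CCCLV: C=100, C=100, C=100, L=50, V=5
100 + 100 + 100 + 50 + 5 = 355

355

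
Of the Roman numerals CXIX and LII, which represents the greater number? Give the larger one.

CXIX = 119
LII = 52
119 is larger

CXIX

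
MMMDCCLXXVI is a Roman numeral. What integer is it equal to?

MMMDCCLXXVI: M=1000, M=1000, M=1000, D=500, C=100, C=100, L=50, X=10, X=10, V=5, I=1
1000 + 1000 + 1000 + 500 + 100 + 100 + 50 + 10 + 10 + 5 + 1 = 3776

3776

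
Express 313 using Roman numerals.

Convert 313 to Roman numerals:
  313 contains 3×100 (CCC)
  13 contains 1×10 (X)
  3 contains 3×1 (III)

CCCXIII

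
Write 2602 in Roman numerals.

Convert 2602 to Roman numerals:
  2602 contains 2×1000 (MM)
  602 contains 1×500 (D)
  102 contains 1×100 (C)
  2 contains 2×1 (II)

MMDCII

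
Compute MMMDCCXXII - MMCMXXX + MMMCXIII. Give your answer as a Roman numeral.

MMMDCCXXII = 3722, MMCMXXX = 2930, MMMCXIII = 3113
3722 - 2930 = 792
792 + 3113 = 3905

MMMCMV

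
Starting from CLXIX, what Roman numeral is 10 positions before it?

CLXIX = 169
169 - 10 = 159

CLIX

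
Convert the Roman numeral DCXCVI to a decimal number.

DCXCVI: D=500, C=100, XC=90, V=5, I=1
500 + 100 + 90 + 5 + 1 = 696

696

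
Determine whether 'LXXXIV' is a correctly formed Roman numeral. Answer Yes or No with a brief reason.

'LXXXIV': Check the rules: uses only the symbols I, V, X, L, C, D, M; no symbol is repeated more than three times in a row; V, L and D each appear at most once; the only place a smaller symbol precedes a larger one is the allowed subtractive pair IV, the symbol right after such a pair (if any) is smaller than the pair's first symbol, and otherwise the values never increase from left to right. Value: L (50) + X (10) + X (10) + X (10) + IV (4) = 84. So it is a valid standard Roman numeral.

Yes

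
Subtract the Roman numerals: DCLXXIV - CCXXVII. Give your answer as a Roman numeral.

DCLXXIV = 674
CCXXVII = 227
674 - 227 = 447

CDXLVII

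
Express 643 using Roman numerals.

Convert 643 to Roman numerals:
  643 contains 1×500 (D)
  143 contains 1×100 (C)
  43 contains 1×40 (XL)
  3 contains 3×1 (III)

DCXLIII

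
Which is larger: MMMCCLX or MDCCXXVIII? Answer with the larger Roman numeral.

MMMCCLX = 3260
MDCCXXVIII = 1728
3260 is larger

MMMCCLX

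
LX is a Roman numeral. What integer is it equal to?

LX: L=50, X=10
50 + 10 = 60

60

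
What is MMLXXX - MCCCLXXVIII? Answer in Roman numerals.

MMLXXX = 2080
MCCCLXXVIII = 1378
2080 - 1378 = 702

DCCII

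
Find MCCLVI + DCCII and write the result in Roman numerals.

MCCLVI = 1256
DCCII = 702
1256 + 702 = 1958

MCMLVIII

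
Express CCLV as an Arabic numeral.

CCLV: C=100, C=100, L=50, V=5
100 + 100 + 50 + 5 = 255

255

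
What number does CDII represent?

CDII: CD=400, I=1, I=1
400 + 1 + 1 = 402

402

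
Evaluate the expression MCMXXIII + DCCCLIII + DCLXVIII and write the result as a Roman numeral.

MCMXXIII = 1923, DCCCLIII = 853, DCLXVIII = 668
1923 + 853 = 2776
2776 + 668 = 3444

MMMCDXLIV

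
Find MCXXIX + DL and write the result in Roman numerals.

MCXXIX = 1129
DL = 550
1129 + 550 = 1679

MDCLXXIX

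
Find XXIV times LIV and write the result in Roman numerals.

XXIV = 24
LIV = 54
24 × 54 = 1296

MCCXCVI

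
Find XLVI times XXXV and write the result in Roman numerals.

XLVI = 46
XXXV = 35
46 × 35 = 1610

MDCX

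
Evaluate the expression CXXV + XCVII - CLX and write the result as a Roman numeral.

CXXV = 125, XCVII = 97, CLX = 160
125 + 97 = 222
222 - 160 = 62

LXII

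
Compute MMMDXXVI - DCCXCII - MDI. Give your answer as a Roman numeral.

MMMDXXVI = 3526, DCCXCII = 792, MDI = 1501
3526 - 792 = 2734
2734 - 1501 = 1233

MCCXXXIII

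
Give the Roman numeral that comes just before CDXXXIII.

CDXXXIII = 433; previous is 432

CDXXXII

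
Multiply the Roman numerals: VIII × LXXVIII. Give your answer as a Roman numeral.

VIII = 8
LXXVIII = 78
8 × 78 = 624

DCXXIV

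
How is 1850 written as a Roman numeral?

Convert 1850 to Roman numerals:
  1850 contains 1×1000 (M)
  850 contains 1×500 (D)
  350 contains 3×100 (CCC)
  50 contains 1×50 (L)

MDCCCL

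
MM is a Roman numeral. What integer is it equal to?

MM: M=1000, M=1000
1000 + 1000 = 2000

2000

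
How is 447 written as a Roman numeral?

Convert 447 to Roman numerals:
  447 contains 1×400 (CD)
  47 contains 1×40 (XL)
  7 contains 1×5 (V)
  2 contains 2×1 (II)

CDXLVII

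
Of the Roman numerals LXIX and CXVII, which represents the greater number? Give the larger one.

LXIX = 69
CXVII = 117
117 is larger

CXVII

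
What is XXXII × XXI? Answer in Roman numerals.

XXXII = 32
XXI = 21
32 × 21 = 672

DCLXXII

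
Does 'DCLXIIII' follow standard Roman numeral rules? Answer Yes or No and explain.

'DCLXIIII': More than 3 consecutive I's

No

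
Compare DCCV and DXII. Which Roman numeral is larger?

DCCV = 705
DXII = 512
705 is larger

DCCV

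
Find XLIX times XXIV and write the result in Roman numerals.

XLIX = 49
XXIV = 24
49 × 24 = 1176

MCLXXVI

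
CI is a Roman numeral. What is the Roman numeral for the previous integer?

CI = 101; previous is 100

C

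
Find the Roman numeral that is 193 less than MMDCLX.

MMDCLX = 2660
2660 - 193 = 2467

MMCDLXVII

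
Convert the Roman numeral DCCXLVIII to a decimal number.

DCCXLVIII: D=500, C=100, C=100, XL=40, V=5, I=1, I=1, I=1
500 + 100 + 100 + 40 + 5 + 1 + 1 + 1 = 748

748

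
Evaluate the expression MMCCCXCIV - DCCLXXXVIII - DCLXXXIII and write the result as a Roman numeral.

MMCCCXCIV = 2394, DCCLXXXVIII = 788, DCLXXXIII = 683
2394 - 788 = 1606
1606 - 683 = 923

CMXXIII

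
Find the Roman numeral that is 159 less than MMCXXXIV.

MMCXXXIV = 2134
2134 - 159 = 1975

MCMLXXV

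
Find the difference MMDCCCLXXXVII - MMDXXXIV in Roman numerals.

MMDCCCLXXXVII = 2887
MMDXXXIV = 2534
2887 - 2534 = 353

CCCLIII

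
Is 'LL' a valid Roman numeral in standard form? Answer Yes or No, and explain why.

'LL': L should not appear more than once

No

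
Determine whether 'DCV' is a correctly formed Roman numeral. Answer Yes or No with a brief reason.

'DCV': Check the rules: uses only the symbols I, V, X, L, C, D, M; no symbol is repeated more than three times in a row; V, L and D each appear at most once; no smaller symbol precedes a larger one (values never increase from left to right). Value: D (500) + C (100) + V (5) = 605. So it is a valid standard Roman numeral.

Yes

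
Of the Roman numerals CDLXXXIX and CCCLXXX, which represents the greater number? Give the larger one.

CDLXXXIX = 489
CCCLXXX = 380
489 is larger

CDLXXXIX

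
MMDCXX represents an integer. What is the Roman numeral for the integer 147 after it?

MMDCXX = 2620
2620 + 147 = 2767

MMDCCLXVII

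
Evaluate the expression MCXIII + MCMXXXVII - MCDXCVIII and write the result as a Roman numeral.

MCXIII = 1113, MCMXXXVII = 1937, MCDXCVIII = 1498
1113 + 1937 = 3050
3050 - 1498 = 1552

MDLII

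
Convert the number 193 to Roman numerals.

Convert 193 to Roman numerals:
  193 contains 1×100 (C)
  93 contains 1×90 (XC)
  3 contains 3×1 (III)

CXCIII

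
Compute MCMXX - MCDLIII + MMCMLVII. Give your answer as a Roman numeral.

MCMXX = 1920, MCDLIII = 1453, MMCMLVII = 2957
1920 - 1453 = 467
467 + 2957 = 3424

MMMCDXXIV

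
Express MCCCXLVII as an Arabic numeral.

MCCCXLVII: M=1000, C=100, C=100, C=100, XL=40, V=5, I=1, I=1
1000 + 100 + 100 + 100 + 40 + 5 + 1 + 1 = 1347

1347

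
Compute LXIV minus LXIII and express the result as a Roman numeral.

LXIV = 64
LXIII = 63
64 - 63 = 1

I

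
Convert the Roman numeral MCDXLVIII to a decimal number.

MCDXLVIII: M=1000, CD=400, XL=40, V=5, I=1, I=1, I=1
1000 + 400 + 40 + 5 + 1 + 1 + 1 = 1448

1448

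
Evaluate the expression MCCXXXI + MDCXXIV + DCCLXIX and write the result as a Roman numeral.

MCCXXXI = 1231, MDCXXIV = 1624, DCCLXIX = 769
1231 + 1624 = 2855
2855 + 769 = 3624

MMMDCXXIV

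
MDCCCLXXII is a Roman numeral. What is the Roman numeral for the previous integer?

MDCCCLXXII = 1872, so the previous integer is 1872 - 1 = 1871

MDCCCLXXI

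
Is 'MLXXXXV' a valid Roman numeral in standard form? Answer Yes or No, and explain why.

'MLXXXXV': More than 3 consecutive X's

No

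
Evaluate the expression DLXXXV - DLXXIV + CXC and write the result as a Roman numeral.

DLXXXV = 585, DLXXIV = 574, CXC = 190
585 - 574 = 11
11 + 190 = 201

CCI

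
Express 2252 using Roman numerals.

Convert 2252 to Roman numerals:
  2252 contains 2×1000 (MM)
  252 contains 2×100 (CC)
  52 contains 1×50 (L)
  2 contains 2×1 (II)

MMCCLII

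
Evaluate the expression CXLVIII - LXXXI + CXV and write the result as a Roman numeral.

CXLVIII = 148, LXXXI = 81, CXV = 115
148 - 81 = 67
67 + 115 = 182

CLXXXII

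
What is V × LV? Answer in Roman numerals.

V = 5
LV = 55
5 × 55 = 275

CCLXXV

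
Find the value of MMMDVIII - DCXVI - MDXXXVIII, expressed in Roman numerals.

MMMDVIII = 3508, DCXVI = 616, MDXXXVIII = 1538
3508 - 616 = 2892
2892 - 1538 = 1354

MCCCLIV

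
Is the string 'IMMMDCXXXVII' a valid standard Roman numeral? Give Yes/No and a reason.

'IMMMDCXXXVII': Invalid subtractive combination: IM

No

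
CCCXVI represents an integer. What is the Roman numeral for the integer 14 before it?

CCCXVI = 316
316 - 14 = 302

CCCII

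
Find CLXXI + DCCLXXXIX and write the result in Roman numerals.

CLXXI = 171
DCCLXXXIX = 789
171 + 789 = 960

CMLX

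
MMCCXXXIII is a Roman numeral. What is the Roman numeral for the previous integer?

MMCCXXXIII = 2233, so the previous integer is 2233 - 1 = 2232

MMCCXXXII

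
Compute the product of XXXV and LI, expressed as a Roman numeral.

XXXV = 35
LI = 51
35 × 51 = 1785

MDCCLXXXV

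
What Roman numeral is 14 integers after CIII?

CIII = 103
103 + 14 = 117

CXVII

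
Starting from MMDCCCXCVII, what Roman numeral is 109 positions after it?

MMDCCCXCVII = 2897
2897 + 109 = 3006

MMMVI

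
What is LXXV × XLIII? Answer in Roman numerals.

LXXV = 75
XLIII = 43
75 × 43 = 3225

MMMCCXXV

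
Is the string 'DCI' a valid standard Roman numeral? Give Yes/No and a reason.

'DCI': Check the rules: uses only the symbols I, V, X, L, C, D, M; no symbol is repeated more than three times in a row; V, L and D each appear at most once; no smaller symbol precedes a larger one (values never increase from left to right). Value: D (500) + C (100) + I (1) = 601. So it is a valid standard Roman numeral.

Yes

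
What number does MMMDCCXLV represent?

MMMDCCXLV: M=1000, M=1000, M=1000, D=500, C=100, C=100, XL=40, V=5
1000 + 1000 + 1000 + 500 + 100 + 100 + 40 + 5 = 3745

3745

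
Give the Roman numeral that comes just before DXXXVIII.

DXXXVIII = 538, so the previous integer is 538 - 1 = 537

DXXXVII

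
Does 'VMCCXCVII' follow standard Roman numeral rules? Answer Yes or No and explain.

'VMCCXCVII': V should not appear more than once

No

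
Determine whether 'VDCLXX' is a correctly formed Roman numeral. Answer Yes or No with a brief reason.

'VDCLXX': Invalid subtractive combination: VD

No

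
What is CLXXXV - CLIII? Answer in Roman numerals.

CLXXXV = 185
CLIII = 153
185 - 153 = 32

XXXII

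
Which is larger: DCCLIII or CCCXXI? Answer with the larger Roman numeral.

DCCLIII = 753
CCCXXI = 321
753 is larger

DCCLIII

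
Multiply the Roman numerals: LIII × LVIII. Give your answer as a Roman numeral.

LIII = 53
LVIII = 58
53 × 58 = 3074

MMMLXXIV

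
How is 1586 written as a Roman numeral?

Convert 1586 to Roman numerals:
  1586 contains 1×1000 (M)
  586 contains 1×500 (D)
  86 contains 1×50 (L)
  36 contains 3×10 (XXX)
  6 contains 1×5 (V)
  1 contains 1×1 (I)

MDLXXXVI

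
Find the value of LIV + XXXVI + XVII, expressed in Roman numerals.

LIV = 54, XXXVI = 36, XVII = 17
54 + 36 = 90
90 + 17 = 107

CVII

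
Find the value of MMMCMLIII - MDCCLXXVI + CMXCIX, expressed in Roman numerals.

MMMCMLIII = 3953, MDCCLXXVI = 1776, CMXCIX = 999
3953 - 1776 = 2177
2177 + 999 = 3176

MMMCLXXVI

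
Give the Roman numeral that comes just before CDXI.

CDXI = 411; previous is 410

CDX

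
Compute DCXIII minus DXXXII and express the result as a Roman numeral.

DCXIII = 613
DXXXII = 532
613 - 532 = 81

LXXXI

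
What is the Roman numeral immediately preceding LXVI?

LXVI = 66, so the previous integer is 66 - 1 = 65

LXV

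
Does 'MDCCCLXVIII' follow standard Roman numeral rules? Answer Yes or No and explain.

'MDCCCLXVIII': Check the rules: uses only the symbols I, V, X, L, C, D, M; no symbol is repeated more than three times in a row; V, L and D each appear at most once; no smaller symbol precedes a larger one (values never increase from left to right). Value: M (1000) + D (500) + C (100) + C (100) + C (100) + L (50) + X (10) + V (5) + I (1) + I (1) + I (1) = 1868. So it is a valid standard Roman numeral.

Yes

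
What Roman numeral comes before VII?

VII = 7; previous is 6

VI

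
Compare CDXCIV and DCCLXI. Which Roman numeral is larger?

CDXCIV = 494
DCCLXI = 761
761 is larger

DCCLXI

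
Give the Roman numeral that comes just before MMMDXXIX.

MMMDXXIX = 3529; previous is 3528

MMMDXXVIII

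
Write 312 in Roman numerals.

Convert 312 to Roman numerals:
  312 contains 3×100 (CCC)
  12 contains 1×10 (X)
  2 contains 2×1 (II)

CCCXII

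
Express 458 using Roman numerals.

Convert 458 to Roman numerals:
  458 contains 1×400 (CD)
  58 contains 1×50 (L)
  8 contains 1×5 (V)
  3 contains 3×1 (III)

CDLVIII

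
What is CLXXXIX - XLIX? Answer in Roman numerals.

CLXXXIX = 189
XLIX = 49
189 - 49 = 140

CXL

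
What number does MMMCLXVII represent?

MMMCLXVII: M=1000, M=1000, M=1000, C=100, L=50, X=10, V=5, I=1, I=1
1000 + 1000 + 1000 + 100 + 50 + 10 + 5 + 1 + 1 = 3167

3167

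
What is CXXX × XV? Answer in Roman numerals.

CXXX = 130
XV = 15
130 × 15 = 1950

MCML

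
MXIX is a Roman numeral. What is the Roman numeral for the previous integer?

MXIX = 1019; previous is 1018

MXVIII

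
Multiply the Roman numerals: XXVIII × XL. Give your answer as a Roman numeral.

XXVIII = 28
XL = 40
28 × 40 = 1120

MCXX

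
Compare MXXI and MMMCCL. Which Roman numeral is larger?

MXXI = 1021
MMMCCL = 3250
3250 is larger

MMMCCL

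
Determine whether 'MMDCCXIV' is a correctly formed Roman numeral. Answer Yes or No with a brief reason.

'MMDCCXIV': Check the rules: uses only the symbols I, V, X, L, C, D, M; no symbol is repeated more than three times in a row; V, L and D each appear at most once; the only place a smaller symbol precedes a larger one is the allowed subtractive pair IV, the symbol right after such a pair (if any) is smaller than the pair's first symbol, and otherwise the values never increase from left to right. Value: M (1000) + M (1000) + D (500) + C (100) + C (100) + X (10) + IV (4) = 2714. So it is a valid standard Roman numeral.

Yes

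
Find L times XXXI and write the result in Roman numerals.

L = 50
XXXI = 31
50 × 31 = 1550

MDL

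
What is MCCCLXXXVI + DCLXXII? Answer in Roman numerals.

MCCCLXXXVI = 1386
DCLXXII = 672
1386 + 672 = 2058

MMLVIII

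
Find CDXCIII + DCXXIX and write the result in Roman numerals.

CDXCIII = 493
DCXXIX = 629
493 + 629 = 1122

MCXXII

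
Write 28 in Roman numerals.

Convert 28 to Roman numerals:
  28 contains 2×10 (XX)
  8 contains 1×5 (V)
  3 contains 3×1 (III)

XXVIII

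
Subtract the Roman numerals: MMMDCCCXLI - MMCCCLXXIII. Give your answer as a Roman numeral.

MMMDCCCXLI = 3841
MMCCCLXXIII = 2373
3841 - 2373 = 1468

MCDLXVIII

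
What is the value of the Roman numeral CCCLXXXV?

CCCLXXXV: C=100, C=100, C=100, L=50, X=10, X=10, X=10, V=5
100 + 100 + 100 + 50 + 10 + 10 + 10 + 5 = 385

385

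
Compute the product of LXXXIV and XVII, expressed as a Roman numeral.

LXXXIV = 84
XVII = 17
84 × 17 = 1428

MCDXXVIII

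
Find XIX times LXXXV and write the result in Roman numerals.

XIX = 19
LXXXV = 85
19 × 85 = 1615

MDCXV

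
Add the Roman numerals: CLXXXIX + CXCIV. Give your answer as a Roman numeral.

CLXXXIX = 189
CXCIV = 194
189 + 194 = 383

CCCLXXXIII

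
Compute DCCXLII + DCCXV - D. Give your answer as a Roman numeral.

DCCXLII = 742, DCCXV = 715, D = 500
742 + 715 = 1457
1457 - 500 = 957

CMLVII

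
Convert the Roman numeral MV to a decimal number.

MV: M=1000, V=5
1000 + 5 = 1005

1005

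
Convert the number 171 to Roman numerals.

Convert 171 to Roman numerals:
  171 contains 1×100 (C)
  71 contains 1×50 (L)
  21 contains 2×10 (XX)
  1 contains 1×1 (I)

CLXXI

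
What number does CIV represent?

CIV: C=100, IV=4
100 + 4 = 104

104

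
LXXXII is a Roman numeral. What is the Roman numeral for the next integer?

LXXXII = 82, so the next integer is 82 + 1 = 83

LXXXIII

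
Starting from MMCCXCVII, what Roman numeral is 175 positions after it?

MMCCXCVII = 2297
2297 + 175 = 2472

MMCDLXXII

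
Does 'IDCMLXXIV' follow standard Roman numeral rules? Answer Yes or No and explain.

'IDCMLXXIV': Invalid subtractive combination: ID

No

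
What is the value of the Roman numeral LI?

LI: L=50, I=1
50 + 1 = 51

51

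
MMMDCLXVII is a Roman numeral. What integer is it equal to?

MMMDCLXVII: M=1000, M=1000, M=1000, D=500, C=100, L=50, X=10, V=5, I=1, I=1
1000 + 1000 + 1000 + 500 + 100 + 50 + 10 + 5 + 1 + 1 = 3667

3667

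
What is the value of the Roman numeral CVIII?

CVIII: C=100, V=5, I=1, I=1, I=1
100 + 5 + 1 + 1 + 1 = 108

108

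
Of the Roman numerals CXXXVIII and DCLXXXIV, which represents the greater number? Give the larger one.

CXXXVIII = 138
DCLXXXIV = 684
684 is larger

DCLXXXIV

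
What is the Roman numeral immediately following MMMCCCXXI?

MMMCCCXXI = 3321; next is 3322

MMMCCCXXII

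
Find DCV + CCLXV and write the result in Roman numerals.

DCV = 605
CCLXV = 265
605 + 265 = 870

DCCCLXX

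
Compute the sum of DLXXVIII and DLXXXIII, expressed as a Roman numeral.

DLXXVIII = 578
DLXXXIII = 583
578 + 583 = 1161

MCLXI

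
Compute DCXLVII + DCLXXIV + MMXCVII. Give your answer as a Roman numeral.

DCXLVII = 647, DCLXXIV = 674, MMXCVII = 2097
647 + 674 = 1321
1321 + 2097 = 3418

MMMCDXVIII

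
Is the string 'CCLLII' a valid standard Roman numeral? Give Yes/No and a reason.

'CCLLII': L should not appear more than once

No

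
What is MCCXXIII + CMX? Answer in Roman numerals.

MCCXXIII = 1223
CMX = 910
1223 + 910 = 2133

MMCXXXIII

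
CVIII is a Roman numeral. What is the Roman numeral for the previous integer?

CVIII = 108; previous is 107

CVII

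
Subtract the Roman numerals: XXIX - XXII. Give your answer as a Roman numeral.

XXIX = 29
XXII = 22
29 - 22 = 7

VII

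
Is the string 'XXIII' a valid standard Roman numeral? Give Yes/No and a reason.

'XXIII': Check the rules: uses only the symbols I, V, X, L, C, D, M; no symbol is repeated more than three times in a row; V, L and D each appear at most once; no smaller symbol precedes a larger one (values never increase from left to right). Value: X (10) + X (10) + I (1) + I (1) + I (1) = 23. So it is a valid standard Roman numeral.

Yes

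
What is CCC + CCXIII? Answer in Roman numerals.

CCC = 300
CCXIII = 213
300 + 213 = 513

DXIII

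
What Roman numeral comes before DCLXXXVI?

DCLXXXVI = 686; previous is 685

DCLXXXV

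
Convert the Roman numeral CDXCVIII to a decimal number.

CDXCVIII: CD=400, XC=90, V=5, I=1, I=1, I=1
400 + 90 + 5 + 1 + 1 + 1 = 498

498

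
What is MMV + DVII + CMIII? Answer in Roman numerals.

MMV = 2005, DVII = 507, CMIII = 903
2005 + 507 = 2512
2512 + 903 = 3415

MMMCDXV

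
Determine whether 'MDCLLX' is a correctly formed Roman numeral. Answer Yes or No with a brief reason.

'MDCLLX': L should not appear more than once

No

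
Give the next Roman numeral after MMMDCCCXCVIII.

MMMDCCCXCVIII = 3898, so the next integer is 3898 + 1 = 3899

MMMDCCCXCIX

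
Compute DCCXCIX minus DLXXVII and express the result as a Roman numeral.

DCCXCIX = 799
DLXXVII = 577
799 - 577 = 222

CCXXII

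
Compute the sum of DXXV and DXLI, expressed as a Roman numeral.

DXXV = 525
DXLI = 541
525 + 541 = 1066

MLXVI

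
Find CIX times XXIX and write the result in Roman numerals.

CIX = 109
XXIX = 29
109 × 29 = 3161

MMMCLXI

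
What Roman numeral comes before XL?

XL = 40, so the previous integer is 40 - 1 = 39

XXXIX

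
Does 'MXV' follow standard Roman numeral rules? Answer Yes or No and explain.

'MXV': Check the rules: uses only the symbols I, V, X, L, C, D, M; no symbol is repeated more than three times in a row; V, L and D each appear at most once; no smaller symbol precedes a larger one (values never increase from left to right). Value: M (1000) + X (10) + V (5) = 1015. So it is a valid standard Roman numeral.

Yes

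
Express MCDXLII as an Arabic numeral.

MCDXLII: M=1000, CD=400, XL=40, I=1, I=1
1000 + 400 + 40 + 1 + 1 = 1442

1442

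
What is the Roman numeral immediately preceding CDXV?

CDXV = 415; previous is 414

CDXIV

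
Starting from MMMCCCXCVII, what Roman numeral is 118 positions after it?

MMMCCCXCVII = 3397
3397 + 118 = 3515

MMMDXV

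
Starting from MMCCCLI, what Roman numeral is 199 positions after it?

MMCCCLI = 2351
2351 + 199 = 2550

MMDL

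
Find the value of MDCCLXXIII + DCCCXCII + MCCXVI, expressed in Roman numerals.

MDCCLXXIII = 1773, DCCCXCII = 892, MCCXVI = 1216
1773 + 892 = 2665
2665 + 1216 = 3881

MMMDCCCLXXXI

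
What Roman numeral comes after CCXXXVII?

CCXXXVII = 237, so the next integer is 237 + 1 = 238

CCXXXVIII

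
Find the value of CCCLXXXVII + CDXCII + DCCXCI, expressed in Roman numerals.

CCCLXXXVII = 387, CDXCII = 492, DCCXCI = 791
387 + 492 = 879
879 + 791 = 1670

MDCLXX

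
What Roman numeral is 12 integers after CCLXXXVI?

CCLXXXVI = 286
286 + 12 = 298

CCXCVIII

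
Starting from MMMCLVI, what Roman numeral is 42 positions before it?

MMMCLVI = 3156
3156 - 42 = 3114

MMMCXIV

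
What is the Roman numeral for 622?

Convert 622 to Roman numerals:
  622 contains 1×500 (D)
  122 contains 1×100 (C)
  22 contains 2×10 (XX)
  2 contains 2×1 (II)

DCXXII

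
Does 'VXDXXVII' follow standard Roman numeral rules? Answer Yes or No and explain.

'VXDXXVII': V should not appear more than once

No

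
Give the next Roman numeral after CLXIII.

CLXIII = 163, so the next integer is 163 + 1 = 164

CLXIV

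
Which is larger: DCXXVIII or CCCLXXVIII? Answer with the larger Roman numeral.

DCXXVIII = 628
CCCLXXVIII = 378
628 is larger

DCXXVIII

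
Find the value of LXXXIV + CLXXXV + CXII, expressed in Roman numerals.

LXXXIV = 84, CLXXXV = 185, CXII = 112
84 + 185 = 269
269 + 112 = 381

CCCLXXXI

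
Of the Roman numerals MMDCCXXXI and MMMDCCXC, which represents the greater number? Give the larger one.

MMDCCXXXI = 2731
MMMDCCXC = 3790
3790 is larger

MMMDCCXC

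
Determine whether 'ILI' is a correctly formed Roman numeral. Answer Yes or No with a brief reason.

'ILI': Invalid subtractive combination: IL

No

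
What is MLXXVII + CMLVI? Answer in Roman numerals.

MLXXVII = 1077
CMLVI = 956
1077 + 956 = 2033

MMXXXIII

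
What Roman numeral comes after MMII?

MMII = 2002, so the next integer is 2002 + 1 = 2003

MMIII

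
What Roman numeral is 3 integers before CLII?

CLII = 152
152 - 3 = 149

CXLIX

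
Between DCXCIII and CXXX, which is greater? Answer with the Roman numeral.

DCXCIII = 693
CXXX = 130
693 is larger

DCXCIII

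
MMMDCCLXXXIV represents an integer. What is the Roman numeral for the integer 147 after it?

MMMDCCLXXXIV = 3784
3784 + 147 = 3931

MMMCMXXXI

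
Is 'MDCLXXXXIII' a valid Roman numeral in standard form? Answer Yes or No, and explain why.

'MDCLXXXXIII': More than 3 consecutive X's

No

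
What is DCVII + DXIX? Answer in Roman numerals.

DCVII = 607
DXIX = 519
607 + 519 = 1126

MCXXVI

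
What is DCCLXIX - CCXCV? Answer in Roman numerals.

DCCLXIX = 769
CCXCV = 295
769 - 295 = 474

CDLXXIV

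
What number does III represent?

III: I=1, I=1, I=1
1 + 1 + 1 = 3

3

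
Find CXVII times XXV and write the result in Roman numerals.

CXVII = 117
XXV = 25
117 × 25 = 2925

MMCMXXV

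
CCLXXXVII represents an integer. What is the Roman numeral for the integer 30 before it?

CCLXXXVII = 287
287 - 30 = 257

CCLVII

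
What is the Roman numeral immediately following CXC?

CXC = 190; next is 191

CXCI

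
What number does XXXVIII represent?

XXXVIII: X=10, X=10, X=10, V=5, I=1, I=1, I=1
10 + 10 + 10 + 5 + 1 + 1 + 1 = 38

38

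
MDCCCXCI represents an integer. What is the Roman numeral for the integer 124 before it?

MDCCCXCI = 1891
1891 - 124 = 1767

MDCCLXVII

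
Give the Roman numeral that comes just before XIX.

XIX = 19, so the previous integer is 19 - 1 = 18

XVIII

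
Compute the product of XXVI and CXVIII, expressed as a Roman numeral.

XXVI = 26
CXVIII = 118
26 × 118 = 3068

MMMLXVIII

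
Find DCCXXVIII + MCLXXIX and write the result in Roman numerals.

DCCXXVIII = 728
MCLXXIX = 1179
728 + 1179 = 1907

MCMVII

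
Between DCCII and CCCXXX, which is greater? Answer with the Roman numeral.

DCCII = 702
CCCXXX = 330
702 is larger

DCCII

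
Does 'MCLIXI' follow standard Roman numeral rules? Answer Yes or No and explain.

'MCLIXI': I cannot come right after the subtractive pair IX: once I is subtracted in IX, the next symbol must be smaller than I

No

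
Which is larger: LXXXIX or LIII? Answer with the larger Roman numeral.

LXXXIX = 89
LIII = 53
89 is larger

LXXXIX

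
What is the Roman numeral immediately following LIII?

LIII = 53; next is 54

LIV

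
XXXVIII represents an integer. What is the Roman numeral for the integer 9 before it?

XXXVIII = 38
38 - 9 = 29

XXIX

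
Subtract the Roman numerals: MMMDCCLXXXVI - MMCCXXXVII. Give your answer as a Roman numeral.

MMMDCCLXXXVI = 3786
MMCCXXXVII = 2237
3786 - 2237 = 1549

MDXLIX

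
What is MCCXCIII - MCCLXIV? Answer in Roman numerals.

MCCXCIII = 1293
MCCLXIV = 1264
1293 - 1264 = 29

XXIX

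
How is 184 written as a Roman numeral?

Convert 184 to Roman numerals:
  184 contains 1×100 (C)
  84 contains 1×50 (L)
  34 contains 3×10 (XXX)
  4 contains 1×4 (IV)

CLXXXIV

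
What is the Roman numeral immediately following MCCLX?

MCCLX = 1260, so the next integer is 1260 + 1 = 1261

MCCLXI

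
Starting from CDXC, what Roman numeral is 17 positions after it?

CDXC = 490
490 + 17 = 507

DVII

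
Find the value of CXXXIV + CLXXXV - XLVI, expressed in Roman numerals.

CXXXIV = 134, CLXXXV = 185, XLVI = 46
134 + 185 = 319
319 - 46 = 273

CCLXXIII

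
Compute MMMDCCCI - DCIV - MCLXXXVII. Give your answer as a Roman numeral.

MMMDCCCI = 3801, DCIV = 604, MCLXXXVII = 1187
3801 - 604 = 3197
3197 - 1187 = 2010

MMX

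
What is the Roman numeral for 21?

Convert 21 to Roman numerals:
  21 contains 2×10 (XX)
  1 contains 1×1 (I)

XXI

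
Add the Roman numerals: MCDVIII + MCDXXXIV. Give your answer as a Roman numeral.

MCDVIII = 1408
MCDXXXIV = 1434
1408 + 1434 = 2842

MMDCCCXLII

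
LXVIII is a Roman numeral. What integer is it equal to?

LXVIII: L=50, X=10, V=5, I=1, I=1, I=1
50 + 10 + 5 + 1 + 1 + 1 = 68

68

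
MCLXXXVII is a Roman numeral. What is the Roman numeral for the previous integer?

MCLXXXVII = 1187; previous is 1186

MCLXXXVI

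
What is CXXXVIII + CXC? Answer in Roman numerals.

CXXXVIII = 138
CXC = 190
138 + 190 = 328

CCCXXVIII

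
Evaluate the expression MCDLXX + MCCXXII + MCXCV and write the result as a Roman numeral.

MCDLXX = 1470, MCCXXII = 1222, MCXCV = 1195
1470 + 1222 = 2692
2692 + 1195 = 3887

MMMDCCCLXXXVII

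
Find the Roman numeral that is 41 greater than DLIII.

DLIII = 553
553 + 41 = 594

DXCIV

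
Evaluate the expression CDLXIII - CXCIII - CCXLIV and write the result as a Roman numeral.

CDLXIII = 463, CXCIII = 193, CCXLIV = 244
463 - 193 = 270
270 - 244 = 26

XXVI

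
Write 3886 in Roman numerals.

Convert 3886 to Roman numerals:
  3886 contains 3×1000 (MMM)
  886 contains 1×500 (D)
  386 contains 3×100 (CCC)
  86 contains 1×50 (L)
  36 contains 3×10 (XXX)
  6 contains 1×5 (V)
  1 contains 1×1 (I)

MMMDCCCLXXXVI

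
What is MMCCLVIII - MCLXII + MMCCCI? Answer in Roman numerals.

MMCCLVIII = 2258, MCLXII = 1162, MMCCCI = 2301
2258 - 1162 = 1096
1096 + 2301 = 3397

MMMCCCXCVII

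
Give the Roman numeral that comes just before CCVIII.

CCVIII = 208, so the previous integer is 208 - 1 = 207

CCVII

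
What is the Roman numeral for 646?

Convert 646 to Roman numerals:
  646 contains 1×500 (D)
  146 contains 1×100 (C)
  46 contains 1×40 (XL)
  6 contains 1×5 (V)
  1 contains 1×1 (I)

DCXLVI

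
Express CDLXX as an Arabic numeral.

CDLXX: CD=400, L=50, X=10, X=10
400 + 50 + 10 + 10 = 470

470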